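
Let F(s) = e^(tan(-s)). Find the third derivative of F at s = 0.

-3

Plug the Maclaurin series of the inner function into that of the outer and collect terms.
The coefficient of s^3 in the expansion is -1/2, so F′′′(0) = 3! * (-1/2) = -3.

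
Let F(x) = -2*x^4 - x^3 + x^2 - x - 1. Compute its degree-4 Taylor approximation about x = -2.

-2*(x + 2)^4 + 15*(x + 2)^3 - 41*(x + 2)^2 + 47*(x + 2) - 19

[(x + 2)^0] = -19;  [(x + 2)^1] = 47;  [(x + 2)^2] = -41;  [(x + 2)^3] = 15;  [(x + 2)^4] = -2.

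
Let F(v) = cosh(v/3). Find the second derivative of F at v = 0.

The coefficient of v^2 in the expansion is 1/18, so F′′(0) = 2! * (1/18) = 1/9.

1/9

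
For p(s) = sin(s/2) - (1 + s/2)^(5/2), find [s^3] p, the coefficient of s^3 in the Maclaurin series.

Expand each term separately and add.
p(0) = -1
p′(0) = -3/4
p′′(0) = -15/16
p′′′(0) = -23/64
So c_3 = p′′′(0)/3! = -23/384.

-23/384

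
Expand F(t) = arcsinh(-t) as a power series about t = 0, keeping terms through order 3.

t^3/6 - t

Compute the successive derivatives at the expansion point and divide by k!.
[t^0] = 0;  [t^1] = -1;  [t^2] = 0;  [t^3] = 1/6.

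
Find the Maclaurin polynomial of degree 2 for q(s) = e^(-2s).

q(0) = 1
q′(0) = -2
q′′(0) = 4

2*s^2 - 2*s + 1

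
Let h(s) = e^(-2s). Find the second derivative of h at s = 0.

4

From the series, [s^2] h = 2; multiply by 2! = 2 to get 4.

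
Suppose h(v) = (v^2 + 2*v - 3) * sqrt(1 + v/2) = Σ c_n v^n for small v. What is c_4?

-17/2048

Shift and add copies of the series according to the polynomial's terms.
h(0) = -3
h′(0) = 5/4
h′′(0) = 51/16
h′′′(0) = 63/64
h^(4)(0) = -51/256
So c_4 = h^(4)(0)/4! = -17/2048.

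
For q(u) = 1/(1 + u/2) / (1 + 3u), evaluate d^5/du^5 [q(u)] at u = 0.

Multiply the two series term by term and collect like powers.
The coefficient of u^5 in the expansion is -9331/32, so q^(5)(0) = 5! * (-9331/32) = -139965/4.

-139965/4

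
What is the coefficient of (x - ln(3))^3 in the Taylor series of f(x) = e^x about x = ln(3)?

1/2

Use the known series and substitute for the argument.
f(ln(3)) = 3
f′(ln(3)) = 3
f′′(ln(3)) = 3
f′′′(ln(3)) = 3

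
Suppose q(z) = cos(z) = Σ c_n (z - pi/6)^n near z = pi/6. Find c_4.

Compute the successive derivatives at the expansion point and divide by k!.
q(pi/6) = sqrt(3)/2
q′(pi/6) = -1/2
q′′(pi/6) = -sqrt(3)/2
q′′′(pi/6) = 1/2
q^(4)(pi/6) = sqrt(3)/2

sqrt(3)/48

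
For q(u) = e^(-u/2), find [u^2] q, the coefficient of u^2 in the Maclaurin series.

[u^0] = 1;  [u^1] = -1/2;  [u^2] = 1/8.

1/8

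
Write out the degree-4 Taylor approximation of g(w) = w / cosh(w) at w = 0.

Invert the denominator's series and multiply.
g(0) = 0
g′(0) = 1
g′′(0) = 0
g′′′(0) = -3
g^(4)(0) = 0
The Taylor polynomial is Σ g^(k)(0)/k! · w^k.

-w^3/2 + w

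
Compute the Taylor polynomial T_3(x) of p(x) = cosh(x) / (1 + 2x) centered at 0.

-9*x^3 + 9*x^2/2 - 2*x + 1

Expand each factor separately, then convolve coefficients.
p(0) = 1
p′(0) = -2
p′′(0) = 9
p′′′(0) = -54
The Taylor polynomial is Σ p^(k)(0)/k! · x^k.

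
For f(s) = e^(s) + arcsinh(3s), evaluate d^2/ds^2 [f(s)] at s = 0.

1

Expand each term separately and add.
The coefficient of s^2 in the expansion is 1/2, so f′′(0) = 2! * (1/2) = 1.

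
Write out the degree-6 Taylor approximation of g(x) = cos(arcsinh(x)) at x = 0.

-17*x^6/144 + 5*x^4/24 - x^2/2 + 1

Plug the Maclaurin series of the inner function into that of the outer and collect terms.
[x^0] = 1;  [x^1] = 0;  [x^2] = -1/2;  [x^3] = 0;  [x^4] = 5/24;  [x^5] = 0;  [x^6] = -17/144.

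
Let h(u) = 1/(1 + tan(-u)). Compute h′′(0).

Plug the Maclaurin series of the inner function into that of the outer and collect terms.
The coefficient of u^2 in the expansion is 1, so h′′(0) = 2! * (1) = 2.

2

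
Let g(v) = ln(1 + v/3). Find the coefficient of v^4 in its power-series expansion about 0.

g(0) = 0
g′(0) = 1/3
g′′(0) = -1/9
g′′′(0) = 2/27
g^(4)(0) = -2/27
So c_4 = g^(4)(0)/4! = -1/324.

-1/324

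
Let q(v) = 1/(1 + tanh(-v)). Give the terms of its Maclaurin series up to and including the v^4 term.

Let u equal the inner series; expand the outer function in u and truncate.

v^4/3 + 2*v^3/3 + v^2 + v + 1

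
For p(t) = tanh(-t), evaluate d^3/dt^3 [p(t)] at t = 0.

2

The coefficient of t^3 in the expansion is 1/3, so p′′′(0) = 3! * (1/3) = 2.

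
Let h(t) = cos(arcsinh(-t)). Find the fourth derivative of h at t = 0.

Plug the Maclaurin series of the inner function into that of the outer and collect terms.
From the series, [t^4] h = 5/24; multiply by 4! = 24 to get 5.

5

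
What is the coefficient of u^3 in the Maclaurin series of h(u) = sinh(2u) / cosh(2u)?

-8/3

Invert the denominator's series and multiply.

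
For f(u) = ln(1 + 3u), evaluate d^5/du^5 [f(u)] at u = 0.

Differentiate repeatedly and evaluate at the center.
The coefficient of u^5 in the expansion is 243/5, so f^(5)(0) = 5! * (243/5) = 5832.

5832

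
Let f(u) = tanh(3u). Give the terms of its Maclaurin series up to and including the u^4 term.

[u^0] = 0;  [u^1] = 3;  [u^2] = 0;  [u^3] = -9;  [u^4] = 0.

-9*u^3 + 3*u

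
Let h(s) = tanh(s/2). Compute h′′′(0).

From the series, [s^3] h = -1/24; multiply by 3! = 6 to get -1/4.

-1/4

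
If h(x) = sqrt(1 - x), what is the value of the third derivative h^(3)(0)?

-3/8

The coefficient of x^3 in the expansion is -1/16, so h′′′(0) = 3! * (-1/16) = -3/8.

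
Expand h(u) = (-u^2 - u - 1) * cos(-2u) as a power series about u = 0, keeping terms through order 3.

Distribute the polynomial across the series and collect like powers.
[u^0] = -1;  [u^1] = -1;  [u^2] = 1;  [u^3] = 2.

2*u^3 + u^2 - u - 1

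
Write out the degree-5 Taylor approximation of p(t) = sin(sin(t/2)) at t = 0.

t^5/320 - t^3/24 + t/2

Let u equal the inner series; expand the outer function in u and truncate.
p(0) = 0
p′(0) = 1/2
p′′(0) = 0
p′′′(0) = -1/4
p^(4)(0) = 0
p^(5)(0) = 3/8
The Taylor polynomial is Σ p^(k)(0)/k! · t^k.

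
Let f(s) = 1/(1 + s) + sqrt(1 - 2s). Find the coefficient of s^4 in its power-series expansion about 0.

3/8

Expand each term separately and add.
f(0) = 2
f′(0) = -2
f′′(0) = 1
f′′′(0) = -9
f^(4)(0) = 9
The Taylor polynomial is Σ f^(k)(0)/k! · s^k.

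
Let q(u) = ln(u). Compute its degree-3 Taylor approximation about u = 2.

(u - 2)^3/24 - (u - 2)^2/8 + (u - 2)/2 + ln(2)

Differentiate repeatedly and evaluate at the center.
q(2) = ln(2)
q′(2) = 1/2
q′′(2) = -1/4
q′′′(2) = 1/4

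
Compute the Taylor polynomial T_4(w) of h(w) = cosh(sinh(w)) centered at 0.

Substitute the inner expansion into the outer series and collect powers.
h(0) = 1
h′(0) = 0
h′′(0) = 1
h′′′(0) = 0
h^(4)(0) = 5

5*w^4/24 + w^2/2 + 1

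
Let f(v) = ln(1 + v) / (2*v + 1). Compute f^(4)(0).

-262

Expand 1/(denominator) as a geometric series and multiply by the numerator's series.
The coefficient of v^4 in the expansion is -131/12, so f^(4)(0) = 4! * (-131/12) = -262.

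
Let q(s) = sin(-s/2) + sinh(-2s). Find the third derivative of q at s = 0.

Expand each term separately and add.
The coefficient of s^3 in the expansion is -21/16, so q′′′(0) = 3! * (-21/16) = -63/8.

-63/8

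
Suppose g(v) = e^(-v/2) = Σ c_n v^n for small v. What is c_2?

1/8

g(0) = 1
g′(0) = -1/2
g′′(0) = 1/4
So c_2 = g′′(0)/2! = 1/8.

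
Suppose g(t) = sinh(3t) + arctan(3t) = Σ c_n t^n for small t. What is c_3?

-9/2

Add the two expansions coefficient-wise.
g(0) = 0
g′(0) = 6
g′′(0) = 0
g′′′(0) = -27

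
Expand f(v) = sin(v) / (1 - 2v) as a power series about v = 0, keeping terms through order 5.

Write out both Maclaurin series and multiply, keeping only the needed powers.
[v^0] = 0;  [v^1] = 1;  [v^2] = 2;  [v^3] = 23/6;  [v^4] = 23/3;  [v^5] = 1841/120.

1841*v^5/120 + 23*v^4/3 + 23*v^3/6 + 2*v^2 + v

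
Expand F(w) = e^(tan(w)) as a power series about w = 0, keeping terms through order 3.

w^3/2 + w^2/2 + w + 1

Substitute the inner expansion into the outer series and collect powers.
[w^0] = 1;  [w^1] = 1;  [w^2] = 1/2;  [w^3] = 1/2.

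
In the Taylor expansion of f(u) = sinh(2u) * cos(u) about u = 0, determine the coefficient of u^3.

Write out both Maclaurin series and multiply, keeping only the needed powers.
f(0) = 0
f′(0) = 2
f′′(0) = 0
f′′′(0) = 2
So c_3 = f′′′(0)/3! = 1/3.

1/3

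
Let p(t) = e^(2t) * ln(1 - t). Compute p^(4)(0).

-78

Write out both Maclaurin series and multiply, keeping only the needed powers.
The coefficient of t^4 in the expansion is -13/4, so p^(4)(0) = 4! * (-13/4) = -78.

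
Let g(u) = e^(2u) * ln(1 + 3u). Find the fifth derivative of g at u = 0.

2652

Expand each factor separately, then convolve coefficients.
The coefficient of u^5 in the expansion is 221/10, so g^(5)(0) = 5! * (221/10) = 2652.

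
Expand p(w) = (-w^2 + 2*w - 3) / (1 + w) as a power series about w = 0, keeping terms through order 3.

Shift and add copies of the series according to the polynomial's terms.

6*w^3 - 6*w^2 + 5*w - 3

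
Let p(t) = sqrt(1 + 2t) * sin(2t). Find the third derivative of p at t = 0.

Expand each factor separately, then convolve coefficients.
The coefficient of t^3 in the expansion is -7/3, so p′′′(0) = 3! * (-7/3) = -14.

-14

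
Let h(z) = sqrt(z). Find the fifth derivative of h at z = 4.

From the series, [(z - 4)^5] h = 7/131072; multiply by 5! = 120 to get 105/16384.

105/16384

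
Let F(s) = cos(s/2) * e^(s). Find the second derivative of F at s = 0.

Take the Cauchy product of the two expansions.
The coefficient of s^2 in the expansion is 3/8, so F′′(0) = 2! * (3/8) = 3/4.

3/4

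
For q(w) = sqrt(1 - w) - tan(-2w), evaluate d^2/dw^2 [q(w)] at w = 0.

Expand each term separately and add.
The coefficient of w^2 in the expansion is -1/8, so q′′(0) = 2! * (-1/8) = -1/4.

-1/4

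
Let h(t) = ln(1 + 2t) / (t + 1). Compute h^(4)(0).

Use 1/(1 - r) = Σ r^k on the denominator, then take the Cauchy product.
The coefficient of t^4 in the expansion is -32/3, so h^(4)(0) = 4! * (-32/3) = -256.

-256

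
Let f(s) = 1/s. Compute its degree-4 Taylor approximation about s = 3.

(s - 3)^4/243 - (s - 3)^3/81 + (s - 3)^2/27 - (s - 3)/9 + 1/3

Differentiate repeatedly and evaluate at the center.
f(3) = 1/3
f′(3) = -1/9
f′′(3) = 2/27
f′′′(3) = -2/27
f^(4)(3) = 8/81
Dividing each by k! gives the coefficients c_0, ..., c_4.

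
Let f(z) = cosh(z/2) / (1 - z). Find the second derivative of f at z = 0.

Take the Cauchy product of the two expansions.
The coefficient of z^2 in the expansion is 9/8, so f′′(0) = 2! * (9/8) = 9/4.

9/4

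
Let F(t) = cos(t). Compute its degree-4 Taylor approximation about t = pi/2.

Use the known series and substitute for the argument.

(t - pi/2)^3/6 - (t - pi/2)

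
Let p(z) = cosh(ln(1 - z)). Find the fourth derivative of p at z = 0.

12

Plug the Maclaurin series of the inner function into that of the outer and collect terms.
The coefficient of z^4 in the expansion is 1/2, so p^(4)(0) = 4! * (1/2) = 12.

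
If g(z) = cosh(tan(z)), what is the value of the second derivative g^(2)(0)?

Let u equal the inner series; expand the outer function in u and truncate.
The coefficient of z^2 in the expansion is 1/2, so g′′(0) = 2! * (1/2) = 1.

1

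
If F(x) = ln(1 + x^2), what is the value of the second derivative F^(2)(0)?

2

The coefficient of x^2 in the expansion is 1, so F′′(0) = 2! * (1) = 2.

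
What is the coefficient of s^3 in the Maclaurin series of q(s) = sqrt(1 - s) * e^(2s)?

Expand each factor separately, then convolve coefficients.
q(0) = 1
q′(0) = 3/2
q′′(0) = 7/4
q′′′(0) = 1/8
So c_3 = q′′′(0)/3! = 1/48.

1/48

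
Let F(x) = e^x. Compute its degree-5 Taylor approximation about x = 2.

Differentiate repeatedly and evaluate at the center.
[(x - 2)^0] = e^(2);  [(x - 2)^1] = e^(2);  [(x - 2)^2] = e^(2)/2;  [(x - 2)^3] = e^(2)/6;  [(x - 2)^4] = e^(2)/24;  [(x - 2)^5] = e^(2)/120.

(x - 2)^5*e^(2)/120 + (x - 2)^4*e^(2)/24 + (x - 2)^3*e^(2)/6 + (x - 2)^2*e^(2)/2 + (x - 2)*e^(2) + e^(2)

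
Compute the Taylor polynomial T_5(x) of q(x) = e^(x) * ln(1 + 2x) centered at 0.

Take the Cauchy product of the two expansions.
q(0) = 0
q′(0) = 2
q′′(0) = 0
q′′′(0) = 10
q^(4)(0) = -48
q^(5)(0) = 418

209*x^5/60 - 2*x^4 + 5*x^3/3 + 2*x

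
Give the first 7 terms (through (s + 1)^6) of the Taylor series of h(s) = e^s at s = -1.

(s + 1)^6*e^(-1)/720 + (s + 1)^5*e^(-1)/120 + (s + 1)^4*e^(-1)/24 + (s + 1)^3*e^(-1)/6 + (s + 1)^2*e^(-1)/2 + (s + 1)*e^(-1) + e^(-1)

[(s + 1)^0] = e^(-1);  [(s + 1)^1] = e^(-1);  [(s + 1)^2] = e^(-1)/2;  [(s + 1)^3] = e^(-1)/6;  [(s + 1)^4] = e^(-1)/24;  [(s + 1)^5] = e^(-1)/120;  [(s + 1)^6] = e^(-1)/720.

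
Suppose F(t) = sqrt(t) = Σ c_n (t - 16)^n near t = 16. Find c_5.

7/67108864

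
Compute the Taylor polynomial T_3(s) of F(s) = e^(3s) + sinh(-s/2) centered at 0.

215*s^3/48 + 9*s^2/2 + 5*s/2 + 1

Combine the two series term by term.
F(0) = 1
F′(0) = 5/2
F′′(0) = 9
F′′′(0) = 215/8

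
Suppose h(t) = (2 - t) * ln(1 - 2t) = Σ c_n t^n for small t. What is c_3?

-10/3

Multiply each power in the prefactor through the base expansion.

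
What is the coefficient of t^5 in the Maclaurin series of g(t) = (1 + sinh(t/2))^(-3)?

-1041/1280

Compose series: expand the inner function first, then feed it into the outer expansion.
g(0) = 1
g′(0) = -3/2
g′′(0) = 3
g′′′(0) = -63/8
g^(4)(0) = 51/2
g^(5)(0) = -3123/32
So c_5 = g^(5)(0)/5! = -1041/1280.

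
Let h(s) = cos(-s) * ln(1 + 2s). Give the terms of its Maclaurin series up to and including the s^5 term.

Multiply the two series term by term and collect like powers.
[s^0] = 0;  [s^1] = 2;  [s^2] = -2;  [s^3] = 5/3;  [s^4] = -3;  [s^5] = 103/20.

103*s^5/20 - 3*s^4 + 5*s^3/3 - 2*s^2 + 2*s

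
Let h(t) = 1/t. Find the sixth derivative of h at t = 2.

From the series, [(t - 2)^6] h = 1/128; multiply by 6! = 720 to get 45/8.

45/8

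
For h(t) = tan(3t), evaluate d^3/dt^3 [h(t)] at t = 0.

54

From the series, [t^3] h = 9; multiply by 3! = 6 to get 54.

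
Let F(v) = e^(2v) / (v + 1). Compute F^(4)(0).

8

Use 1/(1 - r) = Σ r^k on the denominator, then take the Cauchy product.
The coefficient of v^4 in the expansion is 1/3, so F^(4)(0) = 4! * (1/3) = 8.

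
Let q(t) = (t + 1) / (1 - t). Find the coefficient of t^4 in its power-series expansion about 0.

2

Shift and add copies of the series according to the polynomial's terms.
[t^0] = 1;  [t^1] = 2;  [t^2] = 2;  [t^3] = 2;  [t^4] = 2.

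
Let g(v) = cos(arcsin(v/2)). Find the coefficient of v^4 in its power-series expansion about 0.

Substitute the inner expansion into the outer series and collect powers.
So c_4 = g^(4)(0)/4! = -1/128.

-1/128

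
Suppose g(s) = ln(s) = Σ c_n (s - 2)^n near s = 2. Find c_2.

g(2) = ln(2)
g′(2) = 1/2
g′′(2) = -1/4
So c_2 = g′′(2)/2! = -1/8.

-1/8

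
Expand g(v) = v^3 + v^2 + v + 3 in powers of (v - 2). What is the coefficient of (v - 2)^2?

7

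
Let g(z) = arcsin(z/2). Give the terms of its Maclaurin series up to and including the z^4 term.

Use the known series and substitute for the argument.

z^3/48 + z/2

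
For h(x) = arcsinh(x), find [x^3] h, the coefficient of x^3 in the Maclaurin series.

[x^0] = 0;  [x^1] = 1;  [x^2] = 0;  [x^3] = -1/6.

-1/6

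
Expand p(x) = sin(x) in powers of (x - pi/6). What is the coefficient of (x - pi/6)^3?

p(pi/6) = 1/2
p′(pi/6) = sqrt(3)/2
p′′(pi/6) = -1/2
p′′′(pi/6) = -sqrt(3)/2

-sqrt(3)/12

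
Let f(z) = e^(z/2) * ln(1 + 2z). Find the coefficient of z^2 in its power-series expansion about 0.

-1

Multiply the two series term by term and collect like powers.
[z^0] = 0;  [z^1] = 2;  [z^2] = -1.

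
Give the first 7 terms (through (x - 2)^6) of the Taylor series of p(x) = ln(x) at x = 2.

p(2) = ln(2)
p′(2) = 1/2
p′′(2) = -1/4
p′′′(2) = 1/4
p^(4)(2) = -3/8
p^(5)(2) = 3/4
p^(6)(2) = -15/8

-(x - 2)^6/384 + (x - 2)^5/160 - (x - 2)^4/64 + (x - 2)^3/24 - (x - 2)^2/8 + (x - 2)/2 + ln(2)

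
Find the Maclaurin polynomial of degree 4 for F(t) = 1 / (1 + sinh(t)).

4*t^4/3 - 7*t^3/6 + t^2 - t + 1

Use the geometric series for the reciprocal, then substitute.
F(0) = 1
F′(0) = -1
F′′(0) = 2
F′′′(0) = -7
F^(4)(0) = 32
Dividing each by k! gives the coefficients c_0, ..., c_4.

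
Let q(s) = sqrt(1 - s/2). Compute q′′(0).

-1/16

Apply the Taylor formula c_k = f^(k)(a)/k!.
The coefficient of s^2 in the expansion is -1/32, so q′′(0) = 2! * (-1/32) = -1/16.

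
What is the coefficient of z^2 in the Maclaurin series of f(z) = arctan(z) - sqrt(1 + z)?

1/8

Combine the two series term by term.
[z^0] = -1;  [z^1] = 1/2;  [z^2] = 1/8.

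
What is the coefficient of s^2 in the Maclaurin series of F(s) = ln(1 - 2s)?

Differentiate repeatedly and evaluate at the center.
F(0) = 0
F′(0) = -2
F′′(0) = -4
Then c_k = F^(k)(0)/k! gives each Taylor coefficient.

-2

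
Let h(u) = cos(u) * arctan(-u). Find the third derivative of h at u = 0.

Write out both Maclaurin series and multiply, keeping only the needed powers.
The coefficient of u^3 in the expansion is 5/6, so h′′′(0) = 3! * (5/6) = 5.

5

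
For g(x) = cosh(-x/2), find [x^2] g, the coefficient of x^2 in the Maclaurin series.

1/8

Apply the Taylor formula c_k = f^(k)(a)/k!.
[x^0] = 1;  [x^1] = 0;  [x^2] = 1/8.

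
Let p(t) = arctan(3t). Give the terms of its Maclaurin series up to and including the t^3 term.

Compute the successive derivatives at the expansion point and divide by k!.
[t^0] = 0;  [t^1] = 3;  [t^2] = 0;  [t^3] = -9.

-9*t^3 + 3*t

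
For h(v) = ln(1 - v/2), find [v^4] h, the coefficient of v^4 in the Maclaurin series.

-1/64

h(0) = 0
h′(0) = -1/2
h′′(0) = -1/4
h′′′(0) = -1/4
h^(4)(0) = -3/8
So c_4 = h^(4)(0)/4! = -1/64.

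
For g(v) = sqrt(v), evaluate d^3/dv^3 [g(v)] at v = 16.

3/8192

From the series, [(v - 16)^3] g = 1/16384; multiply by 3! = 6 to get 3/8192.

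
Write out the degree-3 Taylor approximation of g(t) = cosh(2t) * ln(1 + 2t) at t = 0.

20*t^3/3 - 2*t^2 + 2*t

Take the Cauchy product of the two expansions.
g(0) = 0
g′(0) = 2
g′′(0) = -4
g′′′(0) = 40
The Taylor polynomial is Σ g^(k)(0)/k! · t^k.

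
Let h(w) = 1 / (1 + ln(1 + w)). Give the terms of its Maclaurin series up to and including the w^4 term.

Write 1/(1+u) = 1 - u + u^2 - u^3 + ... and substitute the series for u.
h(0) = 1
h′(0) = -1
h′′(0) = 3
h′′′(0) = -14
h^(4)(0) = 88

11*w^4/3 - 7*w^3/3 + 3*w^2/2 - w + 1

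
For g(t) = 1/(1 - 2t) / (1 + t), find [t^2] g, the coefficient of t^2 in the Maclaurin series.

3

Expand each factor separately, then convolve coefficients.
g(0) = 1
g′(0) = 1
g′′(0) = 6
The Taylor polynomial is Σ g^(k)(0)/k! · t^k.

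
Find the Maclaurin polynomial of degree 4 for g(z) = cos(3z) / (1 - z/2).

Take the Cauchy product of the two expansions.

37*z^4/16 - 17*z^3/8 - 17*z^2/4 + z/2 + 1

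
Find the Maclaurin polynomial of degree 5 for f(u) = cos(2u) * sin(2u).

Multiply the two series term by term and collect like powers.
f(0) = 0
f′(0) = 2
f′′(0) = 0
f′′′(0) = -32
f^(4)(0) = 0
f^(5)(0) = 512

64*u^5/15 - 16*u^3/3 + 2*u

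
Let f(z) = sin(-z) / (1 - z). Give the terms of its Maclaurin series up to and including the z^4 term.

-5*z^4/6 - 5*z^3/6 - z^2 - z

Multiply the numerator's expansion by the denominator's geometric series.
[z^0] = 0;  [z^1] = -1;  [z^2] = -1;  [z^3] = -5/6;  [z^4] = -5/6.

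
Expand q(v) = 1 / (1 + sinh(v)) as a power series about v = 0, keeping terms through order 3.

-7*v^3/6 + v^2 - v + 1

Expand as Σ (-1)^k u^k with u equal to the inner function's series.
[v^0] = 1;  [v^1] = -1;  [v^2] = 1;  [v^3] = -7/6.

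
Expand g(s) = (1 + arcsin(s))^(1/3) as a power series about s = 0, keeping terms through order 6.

Let u equal the inner series; expand the outer function in u and truncate.

-2318*s^6/32805 + 2509*s^5/29160 - 19*s^4/243 + 19*s^3/162 - s^2/9 + s/3 + 1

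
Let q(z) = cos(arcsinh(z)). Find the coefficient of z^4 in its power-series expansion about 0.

Let u equal the inner series; expand the outer function in u and truncate.
[z^0] = 1;  [z^1] = 0;  [z^2] = -1/2;  [z^3] = 0;  [z^4] = 5/24.

5/24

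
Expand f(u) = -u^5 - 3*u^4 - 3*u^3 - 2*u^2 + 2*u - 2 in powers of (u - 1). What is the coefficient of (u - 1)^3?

-25

[(u - 1)^0] = -9;  [(u - 1)^1] = -28;  [(u - 1)^2] = -39;  [(u - 1)^3] = -25.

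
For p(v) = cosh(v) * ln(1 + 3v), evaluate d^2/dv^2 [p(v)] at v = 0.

Write out both Maclaurin series and multiply, keeping only the needed powers.
The coefficient of v^2 in the expansion is -9/2, so p′′(0) = 2! * (-9/2) = -9.

-9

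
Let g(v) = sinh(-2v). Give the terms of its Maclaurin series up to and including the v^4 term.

-4*v^3/3 - 2*v

Use the known series and substitute for the argument.
g(0) = 0
g′(0) = -2
g′′(0) = 0
g′′′(0) = -8
g^(4)(0) = 0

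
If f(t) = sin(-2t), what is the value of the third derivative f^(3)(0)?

8

The coefficient of t^3 in the expansion is 4/3, so f′′′(0) = 3! * (4/3) = 8.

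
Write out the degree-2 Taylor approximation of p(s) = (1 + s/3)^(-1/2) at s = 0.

Compute the successive derivatives at the expansion point and divide by k!.
p(0) = 1
p′(0) = -1/6
p′′(0) = 1/12
Dividing each by k! gives the coefficients c_0, ..., c_2.

s^2/24 - s/6 + 1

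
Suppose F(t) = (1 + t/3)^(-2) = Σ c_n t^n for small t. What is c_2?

[t^0] = 1;  [t^1] = -2/3;  [t^2] = 1/3.

1/3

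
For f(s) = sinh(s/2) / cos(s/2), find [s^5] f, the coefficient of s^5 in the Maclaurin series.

3/320

Write the quotient as an unknown series and match coefficients against numerator = denominator · series.
f(0) = 0
f′(0) = 1/2
f′′(0) = 0
f′′′(0) = 1/2
f^(4)(0) = 0
f^(5)(0) = 9/8
The Taylor polynomial is Σ f^(k)(0)/k! · s^k.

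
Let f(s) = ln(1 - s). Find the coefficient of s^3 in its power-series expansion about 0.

-1/3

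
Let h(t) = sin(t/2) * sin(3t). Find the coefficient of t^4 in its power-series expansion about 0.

Write out both Maclaurin series and multiply, keeping only the needed powers.
h(0) = 0
h′(0) = 0
h′′(0) = 3
h′′′(0) = 0
h^(4)(0) = -111/2
So c_4 = h^(4)(0)/4! = -37/16.

-37/16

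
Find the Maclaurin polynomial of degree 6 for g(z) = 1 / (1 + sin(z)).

17*z^6/45 - 61*z^5/120 + 2*z^4/3 - 5*z^3/6 + z^2 - z + 1

Expand as Σ (-1)^k u^k with u equal to the inner function's series.
g(0) = 1
g′(0) = -1
g′′(0) = 2
g′′′(0) = -5
g^(4)(0) = 16
g^(5)(0) = -61
g^(6)(0) = 272
Then c_k = g^(k)(0)/k! gives each Taylor coefficient.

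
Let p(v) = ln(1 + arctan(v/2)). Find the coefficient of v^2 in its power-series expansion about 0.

-1/8

Plug the Maclaurin series of the inner function into that of the outer and collect terms.
p(0) = 0
p′(0) = 1/2
p′′(0) = -1/4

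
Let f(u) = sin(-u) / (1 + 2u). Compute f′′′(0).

Take the Cauchy product of the two expansions.
The coefficient of u^3 in the expansion is -23/6, so f′′′(0) = 3! * (-23/6) = -23.

-23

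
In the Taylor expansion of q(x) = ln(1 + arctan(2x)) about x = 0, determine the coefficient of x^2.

Plug the Maclaurin series of the inner function into that of the outer and collect terms.
q(0) = 0
q′(0) = 2
q′′(0) = -4

-2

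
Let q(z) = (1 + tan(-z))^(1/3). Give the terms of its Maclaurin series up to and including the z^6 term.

Let u equal the inner series; expand the outer function in u and truncate.
q(0) = 1
q′(0) = -1/3
q′′(0) = -2/9
q′′′(0) = -28/27
q^(4)(0) = -224/81
q^(5)(0) = -3976/243
q^(6)(0) = -63152/729
Then c_k = q^(k)(0)/k! gives each Taylor coefficient.

-3947*z^6/32805 - 497*z^5/3645 - 28*z^4/243 - 14*z^3/81 - z^2/9 - z/3 + 1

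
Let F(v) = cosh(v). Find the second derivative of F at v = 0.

1

From the series, [v^2] F = 1/2; multiply by 2! = 2 to get 1.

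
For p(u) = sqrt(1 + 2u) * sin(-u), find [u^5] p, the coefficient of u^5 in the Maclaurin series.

8/15

Take the Cauchy product of the two expansions.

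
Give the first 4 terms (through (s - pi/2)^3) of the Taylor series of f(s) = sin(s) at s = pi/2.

1 - (s - pi/2)^2/2

Use the known series and substitute for the argument.
f(pi/2) = 1
f′(pi/2) = 0
f′′(pi/2) = -1
f′′′(pi/2) = 0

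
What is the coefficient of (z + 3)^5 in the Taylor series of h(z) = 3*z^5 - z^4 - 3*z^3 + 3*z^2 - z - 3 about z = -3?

Use the known series and substitute for the argument.
[(z + 3)^0] = -702;  [(z + 3)^1] = 1223;  [(z + 3)^2] = -834;  [(z + 3)^3] = 279;  [(z + 3)^4] = -46;  [(z + 3)^5] = 3.

3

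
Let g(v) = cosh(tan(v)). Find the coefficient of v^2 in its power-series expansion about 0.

Plug the Maclaurin series of the inner function into that of the outer and collect terms.
g(0) = 1
g′(0) = 0
g′′(0) = 1
So c_2 = g′′(0)/2! = 1/2.

1/2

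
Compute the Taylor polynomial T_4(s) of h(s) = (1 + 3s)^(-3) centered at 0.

1215*s^4 - 270*s^3 + 54*s^2 - 9*s + 1

[s^0] = 1;  [s^1] = -9;  [s^2] = 54;  [s^3] = -270;  [s^4] = 1215.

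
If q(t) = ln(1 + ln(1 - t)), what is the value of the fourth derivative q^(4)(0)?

-35

Let u equal the inner series; expand the outer function in u and truncate.
The coefficient of t^4 in the expansion is -35/24, so q^(4)(0) = 4! * (-35/24) = -35.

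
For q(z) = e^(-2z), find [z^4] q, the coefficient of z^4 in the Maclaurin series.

2/3

[z^0] = 1;  [z^1] = -2;  [z^2] = 2;  [z^3] = -4/3;  [z^4] = 2/3.
So c_4 = q^(4)(0)/4! = 2/3.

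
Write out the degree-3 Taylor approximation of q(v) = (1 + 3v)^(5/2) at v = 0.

135*v^3/16 + 135*v^2/8 + 15*v/2 + 1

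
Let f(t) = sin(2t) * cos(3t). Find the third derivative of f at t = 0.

Multiply the two series term by term and collect like powers.
From the series, [t^3] f = -31/3; multiply by 3! = 6 to get -62.

-62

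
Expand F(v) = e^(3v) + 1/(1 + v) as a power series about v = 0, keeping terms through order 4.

Add the two expansions coefficient-wise.
F(0) = 2
F′(0) = 2
F′′(0) = 11
F′′′(0) = 21
F^(4)(0) = 105
Then c_k = F^(k)(0)/k! gives each Taylor coefficient.

35*v^4/8 + 7*v^3/2 + 11*v^2/2 + 2*v + 2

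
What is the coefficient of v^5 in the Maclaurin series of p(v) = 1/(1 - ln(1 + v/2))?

7/1920

Let u equal the inner series; expand the outer function in u and truncate.
p(0) = 1
p′(0) = 1/2
p′′(0) = 1/4
p′′′(0) = 1/4
p^(4)(0) = 1/4
p^(5)(0) = 7/16
So c_5 = p^(5)(0)/5! = 7/1920.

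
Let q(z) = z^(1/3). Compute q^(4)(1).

-80/81

From the series, [(z - 1)^4] q = -10/243; multiply by 4! = 24 to get -80/81.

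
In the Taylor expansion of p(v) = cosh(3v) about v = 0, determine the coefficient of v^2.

9/2

p(0) = 1
p′(0) = 0
p′′(0) = 9
Then c_k = p^(k)(0)/k! gives each Taylor coefficient.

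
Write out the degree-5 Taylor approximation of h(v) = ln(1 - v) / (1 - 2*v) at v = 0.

-661*v^5/30 - 131*v^4/12 - 16*v^3/3 - 5*v^2/2 - v

Multiply the numerator's expansion by the denominator's geometric series.
h(0) = 0
h′(0) = -1
h′′(0) = -5
h′′′(0) = -32
h^(4)(0) = -262
h^(5)(0) = -2644
Then c_k = h^(k)(0)/k! gives each Taylor coefficient.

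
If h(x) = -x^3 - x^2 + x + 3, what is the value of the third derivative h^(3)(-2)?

Differentiate repeatedly and evaluate at the center.
From the series, [(x + 2)^3] h = -1; multiply by 3! = 6 to get -6.

-6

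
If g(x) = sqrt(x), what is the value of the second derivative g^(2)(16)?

-1/256

Use the known series and substitute for the argument.
The coefficient of (x - 16)^2 in the expansion is -1/512, so g′′(16) = 2! * (-1/512) = -1/256.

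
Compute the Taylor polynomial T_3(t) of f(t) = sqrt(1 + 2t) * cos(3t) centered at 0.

-4*t^3 - 5*t^2 + t + 1

Multiply the two series term by term and collect like powers.
f(0) = 1
f′(0) = 1
f′′(0) = -10
f′′′(0) = -24
Dividing each by k! gives the coefficients c_0, ..., c_3.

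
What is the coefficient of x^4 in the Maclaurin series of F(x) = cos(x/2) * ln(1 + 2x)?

-15/4

Write out both Maclaurin series and multiply, keeping only the needed powers.
So c_4 = F^(4)(0)/4! = -15/4.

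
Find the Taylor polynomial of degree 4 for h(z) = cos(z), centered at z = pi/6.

h(pi/6) = sqrt(3)/2
h′(pi/6) = -1/2
h′′(pi/6) = -sqrt(3)/2
h′′′(pi/6) = 1/2
h^(4)(pi/6) = sqrt(3)/2
Dividing each by k! gives the coefficients c_0, ..., c_4.

sqrt(3)*(z - pi/6)^4/48 + (z - pi/6)^3/12 - sqrt(3)*(z - pi/6)^2/4 - (z - pi/6)/2 + sqrt(3)/2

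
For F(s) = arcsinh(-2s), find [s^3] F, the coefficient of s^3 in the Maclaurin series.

4/3

F(0) = 0
F′(0) = -2
F′′(0) = 0
F′′′(0) = 8
Then c_k = F^(k)(0)/k! gives each Taylor coefficient.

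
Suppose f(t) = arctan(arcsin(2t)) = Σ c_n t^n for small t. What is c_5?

Substitute the inner expansion into the outer series and collect powers.
[t^0] = 0;  [t^1] = 2;  [t^2] = 0;  [t^3] = -4/3;  [t^4] = 0;  [t^5] = 52/15.

52/15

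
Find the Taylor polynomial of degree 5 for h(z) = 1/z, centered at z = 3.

-(z - 3)^5/729 + (z - 3)^4/243 - (z - 3)^3/81 + (z - 3)^2/27 - (z - 3)/9 + 1/3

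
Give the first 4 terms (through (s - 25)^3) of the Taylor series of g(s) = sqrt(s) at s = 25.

(s - 25)^3/50000 - (s - 25)^2/1000 + (s - 25)/10 + 5

g(25) = 5
g′(25) = 1/10
g′′(25) = -1/500
g′′′(25) = 3/25000
Dividing each by k! gives the coefficients c_0, ..., c_3.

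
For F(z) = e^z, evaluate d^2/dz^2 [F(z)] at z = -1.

e^(-1)

Differentiate repeatedly and evaluate at the center.
From the series, [(z + 1)^2] F = e^(-1)/2; multiply by 2! = 2 to get e^(-1).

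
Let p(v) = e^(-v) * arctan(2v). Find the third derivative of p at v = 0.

Write out both Maclaurin series and multiply, keeping only the needed powers.
The coefficient of v^3 in the expansion is -5/3, so p′′′(0) = 3! * (-5/3) = -10.

-10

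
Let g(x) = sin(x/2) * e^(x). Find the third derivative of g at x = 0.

Expand each factor separately, then convolve coefficients.
The coefficient of x^3 in the expansion is 11/48, so g′′′(0) = 3! * (11/48) = 11/8.

11/8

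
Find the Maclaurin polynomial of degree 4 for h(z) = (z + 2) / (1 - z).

3*z^4 + 3*z^3 + 3*z^2 + 3*z + 2

Multiply each power in the prefactor through the base expansion.
[z^0] = 2;  [z^1] = 3;  [z^2] = 3;  [z^3] = 3;  [z^4] = 3.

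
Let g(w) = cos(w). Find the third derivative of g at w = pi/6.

1/2

Differentiate repeatedly and evaluate at the center.
From the series, [(w - pi/6)^3] g = 1/12; multiply by 3! = 6 to get 1/2.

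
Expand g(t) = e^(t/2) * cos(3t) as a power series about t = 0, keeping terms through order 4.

Multiply the two series term by term and collect like powers.
[t^0] = 1;  [t^1] = 1/2;  [t^2] = -35/8;  [t^3] = -107/48;  [t^4] = 1081/384.

1081*t^4/384 - 107*t^3/48 - 35*t^2/8 + t/2 + 1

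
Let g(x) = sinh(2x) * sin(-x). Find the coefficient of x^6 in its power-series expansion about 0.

-11/180

Expand each factor separately, then convolve coefficients.
So c_6 = g^(6)(0)/6! = -11/180.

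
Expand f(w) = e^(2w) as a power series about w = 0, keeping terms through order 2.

[w^0] = 1;  [w^1] = 2;  [w^2] = 2.

2*w^2 + 2*w + 1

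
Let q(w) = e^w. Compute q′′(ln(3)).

3

The coefficient of (w - ln(3))^2 in the expansion is 3/2, so q′′(ln(3)) = 2! * (3/2) = 3.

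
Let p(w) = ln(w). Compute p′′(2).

Apply the Taylor formula c_k = f^(k)(a)/k!.
From the series, [(w - 2)^2] p = -1/8; multiply by 2! = 2 to get -1/4.

-1/4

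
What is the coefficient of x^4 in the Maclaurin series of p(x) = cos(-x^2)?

-1/2

Differentiate repeatedly and evaluate at the center.
p(0) = 1
p′(0) = 0
p′′(0) = 0
p′′′(0) = 0
p^(4)(0) = -12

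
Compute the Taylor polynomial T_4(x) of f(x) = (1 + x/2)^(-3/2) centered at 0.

315*x^4/2048 - 35*x^3/128 + 15*x^2/32 - 3*x/4 + 1

f(0) = 1
f′(0) = -3/4
f′′(0) = 15/16
f′′′(0) = -105/64
f^(4)(0) = 945/256
The Taylor polynomial is Σ f^(k)(0)/k! · x^k.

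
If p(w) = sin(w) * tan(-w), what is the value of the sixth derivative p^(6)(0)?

Expand each factor separately, then convolve coefficients.
From the series, [w^6] p = -31/360; multiply by 6! = 720 to get -62.

-62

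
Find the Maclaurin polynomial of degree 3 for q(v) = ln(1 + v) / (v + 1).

11*v^3/6 - 3*v^2/2 + v

Use 1/(1 - r) = Σ r^k on the denominator, then take the Cauchy product.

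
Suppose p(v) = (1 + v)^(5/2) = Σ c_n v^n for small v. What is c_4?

[v^0] = 1;  [v^1] = 5/2;  [v^2] = 15/8;  [v^3] = 5/16;  [v^4] = -5/128.
So c_4 = p^(4)(0)/4! = -5/128.

-5/128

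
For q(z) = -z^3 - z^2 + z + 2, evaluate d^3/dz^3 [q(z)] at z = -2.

From the series, [(z + 2)^3] q = -1; multiply by 3! = 6 to get -6.

-6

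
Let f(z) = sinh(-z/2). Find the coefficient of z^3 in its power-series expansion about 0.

-1/48

[z^0] = 0;  [z^1] = -1/2;  [z^2] = 0;  [z^3] = -1/48.
So c_3 = f′′′(0)/3! = -1/48.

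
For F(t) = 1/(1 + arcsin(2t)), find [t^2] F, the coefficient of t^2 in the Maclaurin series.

Plug the Maclaurin series of the inner function into that of the outer and collect terms.
F(0) = 1
F′(0) = -2
F′′(0) = 8
The Taylor polynomial is Σ F^(k)(0)/k! · t^k.

4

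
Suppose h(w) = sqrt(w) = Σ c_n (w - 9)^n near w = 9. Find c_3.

1/3888

[(w - 9)^0] = 3;  [(w - 9)^1] = 1/6;  [(w - 9)^2] = -1/216;  [(w - 9)^3] = 1/3888.
So c_3 = h′′′(9)/3! = 1/3888.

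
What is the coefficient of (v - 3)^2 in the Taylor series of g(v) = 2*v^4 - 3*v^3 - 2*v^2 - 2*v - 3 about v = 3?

79

Use the known series and substitute for the argument.
g(3) = 54
g′(3) = 121
g′′(3) = 158
Dividing each by k! gives the coefficients c_0, ..., c_2.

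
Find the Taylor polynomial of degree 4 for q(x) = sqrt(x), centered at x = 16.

q(16) = 4
q′(16) = 1/8
q′′(16) = -1/256
q′′′(16) = 3/8192
q^(4)(16) = -15/262144
Then c_k = q^(k)(16)/k! gives each Taylor coefficient.

-5*(x - 16)^4/2097152 + (x - 16)^3/16384 - (x - 16)^2/512 + (x - 16)/8 + 4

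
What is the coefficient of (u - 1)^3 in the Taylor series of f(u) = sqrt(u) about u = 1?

1/16

f(1) = 1
f′(1) = 1/2
f′′(1) = -1/4
f′′′(1) = 3/8
Dividing each by k! gives the coefficients c_0, ..., c_3.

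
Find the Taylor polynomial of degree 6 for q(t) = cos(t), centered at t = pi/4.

q(pi/4) = sqrt(2)/2
q′(pi/4) = -sqrt(2)/2
q′′(pi/4) = -sqrt(2)/2
q′′′(pi/4) = sqrt(2)/2
q^(4)(pi/4) = sqrt(2)/2
q^(5)(pi/4) = -sqrt(2)/2
q^(6)(pi/4) = -sqrt(2)/2

-sqrt(2)*(t - pi/4)^6/1440 - sqrt(2)*(t - pi/4)^5/240 + sqrt(2)*(t - pi/4)^4/48 + sqrt(2)*(t - pi/4)^3/12 - sqrt(2)*(t - pi/4)^2/4 - sqrt(2)*(t - pi/4)/2 + sqrt(2)/2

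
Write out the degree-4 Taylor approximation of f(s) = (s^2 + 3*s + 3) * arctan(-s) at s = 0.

s^4 - 3*s^2 - 3*s

Distribute the polynomial across the series and collect like powers.
f(0) = 0
f′(0) = -3
f′′(0) = -6
f′′′(0) = 0
f^(4)(0) = 24
The Taylor polynomial is Σ f^(k)(0)/k! · s^k.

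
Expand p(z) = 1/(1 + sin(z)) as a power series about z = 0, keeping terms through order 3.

Substitute the inner expansion into the outer series and collect powers.
p(0) = 1
p′(0) = -1
p′′(0) = 2
p′′′(0) = -5

-5*z^3/6 + z^2 - z + 1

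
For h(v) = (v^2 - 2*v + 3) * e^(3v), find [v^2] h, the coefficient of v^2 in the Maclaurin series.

Multiply each power in the prefactor through the base expansion.
h(0) = 3
h′(0) = 7
h′′(0) = 17
So c_2 = h′′(0)/2! = 17/2.

17/2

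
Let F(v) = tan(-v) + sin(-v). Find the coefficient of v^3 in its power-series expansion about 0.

Expand each term separately and add.
F(0) = 0
F′(0) = -2
F′′(0) = 0
F′′′(0) = -1
The Taylor polynomial is Σ F^(k)(0)/k! · v^k.

-1/6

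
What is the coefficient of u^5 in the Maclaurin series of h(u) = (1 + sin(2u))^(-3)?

-2564/5

Compose series: expand the inner function first, then feed it into the outer expansion.
h(0) = 1
h′(0) = -6
h′′(0) = 48
h′′′(0) = -456
h^(4)(0) = 4992
h^(5)(0) = -61536
So c_5 = h^(5)(0)/5! = -2564/5.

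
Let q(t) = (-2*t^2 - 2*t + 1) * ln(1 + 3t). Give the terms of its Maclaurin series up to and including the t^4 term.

Shift and add copies of the series according to the polynomial's terms.
q(0) = 0
q′(0) = 3
q′′(0) = -21
q′′′(0) = 72
q^(4)(0) = -702

-117*t^4/4 + 12*t^3 - 21*t^2/2 + 3*t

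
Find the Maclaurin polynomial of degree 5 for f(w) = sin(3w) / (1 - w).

Multiply the two series term by term and collect like powers.

21*w^5/40 - 3*w^4/2 - 3*w^3/2 + 3*w^2 + 3*w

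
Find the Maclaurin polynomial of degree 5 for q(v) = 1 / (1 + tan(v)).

-32*v^5/15 + 5*v^4/3 - 4*v^3/3 + v^2 - v + 1

Write 1/(1+u) = 1 - u + u^2 - u^3 + ... and substitute the series for u.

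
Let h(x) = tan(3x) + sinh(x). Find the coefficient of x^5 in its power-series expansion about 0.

Expand each term separately and add.
h(0) = 0
h′(0) = 4
h′′(0) = 0
h′′′(0) = 55
h^(4)(0) = 0
h^(5)(0) = 3889
So c_5 = h^(5)(0)/5! = 3889/120.

3889/120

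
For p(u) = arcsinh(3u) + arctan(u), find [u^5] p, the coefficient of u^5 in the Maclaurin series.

737/40

Add the two expansions coefficient-wise.
p(0) = 0
p′(0) = 4
p′′(0) = 0
p′′′(0) = -29
p^(4)(0) = 0
p^(5)(0) = 2211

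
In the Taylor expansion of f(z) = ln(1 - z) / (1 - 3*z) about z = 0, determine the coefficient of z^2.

-7/2

Expand 1/(denominator) as a geometric series and multiply by the numerator's series.
f(0) = 0
f′(0) = -1
f′′(0) = -7
So c_2 = f′′(0)/2! = -7/2.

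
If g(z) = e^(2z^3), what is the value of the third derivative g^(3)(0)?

12

Differentiate repeatedly and evaluate at the center.
The coefficient of z^3 in the expansion is 2, so g′′′(0) = 3! * (2) = 12.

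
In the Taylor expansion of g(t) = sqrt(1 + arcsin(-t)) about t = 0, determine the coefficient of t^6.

Let u equal the inner series; expand the outer function in u and truncate.
g(0) = 1
g′(0) = -1/2
g′′(0) = -1/4
g′′′(0) = -7/8
g^(4)(0) = -31/16
g^(5)(0) = -369/32
g^(6)(0) = -3169/64
So c_6 = g^(6)(0)/6! = -3169/46080.

-3169/46080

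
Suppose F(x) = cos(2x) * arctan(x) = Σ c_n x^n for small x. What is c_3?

-7/3

Multiply the two series term by term and collect like powers.
F(0) = 0
F′(0) = 1
F′′(0) = 0
F′′′(0) = -14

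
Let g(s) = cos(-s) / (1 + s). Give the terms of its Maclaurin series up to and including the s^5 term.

Take the Cauchy product of the two expansions.

-13*s^5/24 + 13*s^4/24 - s^3/2 + s^2/2 - s + 1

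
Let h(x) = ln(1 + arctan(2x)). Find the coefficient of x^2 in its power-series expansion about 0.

Plug the Maclaurin series of the inner function into that of the outer and collect terms.
h(0) = 0
h′(0) = 2
h′′(0) = -4
So c_2 = h′′(0)/2! = -2.

-2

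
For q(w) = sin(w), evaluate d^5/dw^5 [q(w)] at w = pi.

-1

From the series, [(w - pi)^5] q = -1/120; multiply by 5! = 120 to get -1.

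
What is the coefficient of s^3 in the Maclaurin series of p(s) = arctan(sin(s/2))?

-1/16

Substitute the inner expansion into the outer series and collect powers.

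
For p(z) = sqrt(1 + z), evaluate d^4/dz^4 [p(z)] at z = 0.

-15/16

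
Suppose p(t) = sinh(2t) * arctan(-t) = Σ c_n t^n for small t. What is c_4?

Write out both Maclaurin series and multiply, keeping only the needed powers.
[t^0] = 0;  [t^1] = 0;  [t^2] = -2;  [t^3] = 0;  [t^4] = -2/3.
So c_4 = p^(4)(0)/4! = -2/3.

-2/3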